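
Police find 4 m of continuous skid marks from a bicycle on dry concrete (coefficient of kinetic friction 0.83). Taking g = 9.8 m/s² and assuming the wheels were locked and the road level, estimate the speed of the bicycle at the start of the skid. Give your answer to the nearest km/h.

Initial speed ≈ 29 km/h

Deceleration a = μg = 0.83 × 9.8 = 8.134 m/s².
v = √(2a·d) = √(2 × 8.134 × 4) = √65.072 = 8.0667 m/s.
= 8.0667 × 3.6 = 29.040 km/h.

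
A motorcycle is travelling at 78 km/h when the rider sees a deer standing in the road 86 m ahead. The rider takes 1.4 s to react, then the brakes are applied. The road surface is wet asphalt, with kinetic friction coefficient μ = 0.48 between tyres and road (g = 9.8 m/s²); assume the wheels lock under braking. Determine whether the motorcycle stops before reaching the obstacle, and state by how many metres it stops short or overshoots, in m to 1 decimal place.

78 km/h ÷ 3.6 = 21.6667 m/s.
a = μg = 0.48 × 9.8 = 4.704 m/s².
Reaction distance = 21.6667 × 1.4 = 30.333 m.
Braking distance = v²/(2a) = 469.446 / 9.408 = 49.899 m.
Total stopping distance = 30.333 + 49.899 = 80.232 m, vs 86 m available — it stops with 86 − 80.232 = 5.768 m to spare.

Yes — it stops 5.8 m short of the obstacle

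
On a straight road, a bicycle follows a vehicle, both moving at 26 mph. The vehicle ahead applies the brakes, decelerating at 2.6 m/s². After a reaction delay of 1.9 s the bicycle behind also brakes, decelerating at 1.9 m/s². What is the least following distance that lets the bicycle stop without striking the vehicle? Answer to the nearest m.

Minimum gap ≈ 32 m

26 mph × 0.44704 = 11.6230 m/s.
Leader travels v²/(2a_L) = 135.094 / 5.200 = 25.980 m before stopping.
Follower covers v·t_r = 11.6230 × 1.9 = 22.084 m while reacting, then v²/(2a_F) = 135.094 / 3.800 = 35.551 m while braking, for a total of 22.084 + 35.551 = 57.635 m.
Since a_F ≤ a_L and the follower starts braking later, the follower is never slower than the leader, so the closest approach is when both have stopped.
Minimum gap = 57.635 − 25.980 = 31.655 m.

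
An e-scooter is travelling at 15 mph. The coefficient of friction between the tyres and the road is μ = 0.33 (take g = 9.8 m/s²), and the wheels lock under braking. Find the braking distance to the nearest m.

15 mph × 0.44704 = 6.7056 m/s.
a = μg = 0.33 × 9.8 = 3.234 m/s².
Braking distance = v²/(2a) = 6.7056² / (2 × 3.234) = 44.965 / 6.468 = 6.952 m.

Braking distance ≈ 7 m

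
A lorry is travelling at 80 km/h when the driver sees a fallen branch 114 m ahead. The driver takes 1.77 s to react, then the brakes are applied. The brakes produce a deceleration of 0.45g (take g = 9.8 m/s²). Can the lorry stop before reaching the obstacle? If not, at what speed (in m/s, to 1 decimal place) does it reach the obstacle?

Yes — it stops about 18.7 m short of the obstacle, so it never reaches it

80 km/h ÷ 3.6 = 22.2222 m/s.
a = 0.45 × 9.8 = 4.410 m/s².
Reaction distance = 22.2222 × 1.77 = 39.333 m.
Braking distance = v²/(2a) = 493.826 / 8.820 = 55.989 m.
Total stopping distance = 39.333 + 55.989 = 95.322 m, vs 114 m available — it stops with 114 − 95.322 = 18.678 m to spare.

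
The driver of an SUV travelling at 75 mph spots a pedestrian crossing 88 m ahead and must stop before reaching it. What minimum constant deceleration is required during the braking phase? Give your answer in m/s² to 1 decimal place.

75 mph × 0.44704 = 33.5280 m/s.
v² = 2a·d ⇒ a = v²/(2d) = 33.5280² / (2 × 88.000) = 1124.127 / 176.000 = 6.3871 m/s².

Required deceleration ≈ 6.4 m/s²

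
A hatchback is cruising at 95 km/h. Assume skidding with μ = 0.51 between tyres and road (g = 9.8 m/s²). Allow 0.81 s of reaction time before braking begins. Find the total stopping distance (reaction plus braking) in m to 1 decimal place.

95 km/h ÷ 3.6 = 26.3889 m/s.
a = μg = 0.51 × 9.8 = 4.998 m/s².
Reaction distance = v·t_r = 26.3889 × 0.81 = 21.375 m.
Braking distance = v²/(2a) = 26.3889² / (2 × 4.998) = 696.374 / 9.996 = 69.665 m.
Total = 21.375 + 69.665 = 91.040 m.

Total stopping distance ≈ 91.0 m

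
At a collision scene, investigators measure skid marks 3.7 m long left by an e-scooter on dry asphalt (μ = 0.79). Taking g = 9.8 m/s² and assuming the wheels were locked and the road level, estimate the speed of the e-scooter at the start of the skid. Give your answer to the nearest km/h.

Deceleration a = μg = 0.79 × 9.8 = 7.742 m/s².
v = √(2a·d) = √(2 × 7.742 × 3.7) = √57.291 = 7.5691 m/s.
= 7.5691 × 3.6 = 27.249 km/h.

Initial speed ≈ 27 km/h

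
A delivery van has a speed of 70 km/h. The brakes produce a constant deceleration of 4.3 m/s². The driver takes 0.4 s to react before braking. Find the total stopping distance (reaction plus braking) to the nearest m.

70 km/h ÷ 3.6 = 19.4444 m/s.
Reaction distance = v·t_r = 19.4444 × 0.4 = 7.778 m.
Braking distance = v²/(2a) = 19.4444² / (2 × 4.300) = 378.085 / 8.600 = 43.963 m.
Total = 7.778 + 43.963 = 51.741 m.

Total stopping distance ≈ 52 m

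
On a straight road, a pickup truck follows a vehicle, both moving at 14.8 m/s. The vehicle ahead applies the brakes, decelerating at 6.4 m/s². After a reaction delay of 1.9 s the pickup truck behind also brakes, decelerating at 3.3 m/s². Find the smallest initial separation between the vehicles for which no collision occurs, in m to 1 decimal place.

Leader travels v²/(2a_L) = 219.040 / 12.800 = 17.112 m before stopping.
Follower covers v·t_r = 14.8000 × 1.9 = 28.120 m while reacting, then v²/(2a_F) = 219.040 / 6.600 = 33.188 m while braking, for a total of 28.120 + 33.188 = 61.308 m.
Since a_F ≤ a_L and the follower starts braking later, the follower is never slower than the leader, so the closest approach is when both have stopped.
Minimum gap = 61.308 − 17.112 = 44.196 m.

Minimum gap ≈ 44.2 m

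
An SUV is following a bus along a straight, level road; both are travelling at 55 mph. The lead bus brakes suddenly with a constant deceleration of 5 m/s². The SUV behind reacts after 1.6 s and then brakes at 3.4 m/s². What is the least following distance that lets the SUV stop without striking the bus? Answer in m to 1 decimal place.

55 mph × 0.44704 = 24.5872 m/s.
Leader travels v²/(2a_L) = 604.530 / 10.000 = 60.453 m before stopping.
Follower covers v·t_r = 24.5872 × 1.6 = 39.340 m while reacting, then v²/(2a_F) = 604.530 / 6.800 = 88.901 m while braking, for a total of 39.340 + 88.901 = 128.241 m.
Since a_F ≤ a_L and the follower starts braking later, the follower is never slower than the leader, so the closest approach is when both have stopped.
Minimum gap = 128.241 − 60.453 = 67.788 m.

Minimum gap ≈ 67.8 m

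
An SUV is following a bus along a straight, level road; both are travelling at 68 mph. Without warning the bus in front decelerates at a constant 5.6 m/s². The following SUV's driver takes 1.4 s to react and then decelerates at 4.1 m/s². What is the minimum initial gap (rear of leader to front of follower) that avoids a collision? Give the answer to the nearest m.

68 mph × 0.44704 = 30.3987 m/s.
Leader travels v²/(2a_L) = 924.081 / 11.200 = 82.507 m before stopping.
Follower covers v·t_r = 30.3987 × 1.4 = 42.558 m while reacting, then v²/(2a_F) = 924.081 / 8.200 = 112.693 m while braking, for a total of 42.558 + 112.693 = 155.251 m.
Since a_F ≤ a_L and the follower starts braking later, the follower is never slower than the leader, so the closest approach is when both have stopped.
Minimum gap = 155.251 − 82.507 = 72.744 m.

Minimum gap ≈ 73 m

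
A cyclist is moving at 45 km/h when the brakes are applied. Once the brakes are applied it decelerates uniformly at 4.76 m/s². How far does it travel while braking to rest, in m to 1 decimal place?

45 km/h ÷ 3.6 = 12.5000 m/s.
Braking distance = v²/(2a) = 12.5000² / (2 × 4.760) = 156.250 / 9.520 = 16.413 m.

Braking distance ≈ 16.4 m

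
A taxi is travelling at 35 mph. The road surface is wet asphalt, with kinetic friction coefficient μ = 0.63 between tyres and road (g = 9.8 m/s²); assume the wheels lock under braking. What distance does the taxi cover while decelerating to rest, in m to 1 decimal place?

Braking distance ≈ 19.8 m

35 mph × 0.44704 = 15.6464 m/s.
a = μg = 0.63 × 9.8 = 6.174 m/s².
Braking distance = v²/(2a) = 15.6464² / (2 × 6.174) = 244.810 / 12.348 = 19.826 m.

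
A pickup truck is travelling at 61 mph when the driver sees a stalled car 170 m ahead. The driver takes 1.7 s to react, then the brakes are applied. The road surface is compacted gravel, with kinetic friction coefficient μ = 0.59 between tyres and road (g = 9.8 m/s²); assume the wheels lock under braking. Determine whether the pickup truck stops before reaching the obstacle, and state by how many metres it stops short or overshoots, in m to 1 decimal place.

Yes — it stops 59.3 m short of the obstacle

61 mph × 0.44704 = 27.2694 m/s.
a = μg = 0.59 × 9.8 = 5.782 m/s².
Reaction distance = 27.2694 × 1.7 = 46.358 m.
Braking distance = v²/(2a) = 743.620 / 11.564 = 64.305 m.
Total stopping distance = 46.358 + 64.305 = 110.663 m, vs 170 m available — it stops with 170 − 110.663 = 59.337 m to spare.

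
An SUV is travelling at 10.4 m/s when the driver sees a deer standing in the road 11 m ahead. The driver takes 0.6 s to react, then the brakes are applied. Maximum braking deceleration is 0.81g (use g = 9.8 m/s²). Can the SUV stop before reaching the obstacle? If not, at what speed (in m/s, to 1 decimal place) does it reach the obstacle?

a = 0.81 × 9.8 = 7.938 m/s².
Reaction distance = 10.4000 × 0.6 = 6.240 m.
Braking distance needed to stop: v²/(2a) = 108.160 / 15.876 = 6.813 m, so total needed = 6.240 + 6.813 = 13.053 m > 11 m — it cannot stop.
Distance remaining when braking begins: 11 − 6.240 = 4.760 m.
v² = v₀² − 2a·d = 108.160 − 2 × 7.938 × 4.760 = 32.590 m²/s².
v = √32.590 = 5.709 m/s.

No — it strikes the obstacle at 5.7 m/s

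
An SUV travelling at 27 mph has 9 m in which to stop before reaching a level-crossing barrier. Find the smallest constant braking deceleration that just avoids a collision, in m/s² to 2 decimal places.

Required deceleration ≈ 8.09 m/s²

27 mph × 0.44704 = 12.0701 m/s.
v² = 2a·d ⇒ a = v²/(2d) = 12.0701² / (2 × 9.000) = 145.687 / 18.000 = 8.0937 m/s².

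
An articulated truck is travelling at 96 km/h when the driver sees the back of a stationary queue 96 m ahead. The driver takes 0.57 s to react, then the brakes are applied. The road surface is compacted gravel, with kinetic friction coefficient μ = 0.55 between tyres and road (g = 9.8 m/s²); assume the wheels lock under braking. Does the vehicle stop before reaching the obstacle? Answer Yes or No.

96 km/h ÷ 3.6 = 26.6667 m/s.
a = μg = 0.55 × 9.8 = 5.390 m/s².
Reaction distance = 26.6667 × 0.57 = 15.200 m.
Braking distance = v²/(2a) = 711.113 / 10.780 = 65.966 m.
Total stopping distance = 15.200 + 65.966 = 81.166 m, vs 96 m available — it stops with 96 − 81.166 = 14.834 m to spare.

Yes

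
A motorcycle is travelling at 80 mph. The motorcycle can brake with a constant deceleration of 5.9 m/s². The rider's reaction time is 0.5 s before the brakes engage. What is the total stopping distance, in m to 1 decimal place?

80 mph × 0.44704 = 35.7632 m/s.
Reaction distance = v·t_r = 35.7632 × 0.5 = 17.882 m.
Braking distance = v²/(2a) = 35.7632² / (2 × 5.900) = 1279.006 / 11.800 = 108.390 m.
Total = 17.882 + 108.390 = 126.272 m.

Total stopping distance ≈ 126.3 m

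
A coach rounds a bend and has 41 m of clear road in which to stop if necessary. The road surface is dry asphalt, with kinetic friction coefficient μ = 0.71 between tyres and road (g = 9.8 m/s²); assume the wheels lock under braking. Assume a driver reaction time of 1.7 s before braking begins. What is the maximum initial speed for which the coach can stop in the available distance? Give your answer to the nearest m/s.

Maximum speed ≈ 15 m/s

a = μg = 0.71 × 9.8 = 6.958 m/s².
Stopping distance: v·t_r + v²/(2a) = 41 with t_r = 1.7 s and a = 6.958 m/s².
So v² + 23.657 v − 570.56 = 0.
Positive root: v = −a·t_r + √((a·t_r)² + 2a·d) = −11.829 + √(139.925 + 570.56) = 14.8259 m/s.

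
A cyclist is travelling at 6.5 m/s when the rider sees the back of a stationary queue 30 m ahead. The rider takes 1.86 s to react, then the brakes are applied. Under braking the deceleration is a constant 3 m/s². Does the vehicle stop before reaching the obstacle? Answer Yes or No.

Reaction distance = 6.5000 × 1.86 = 12.090 m.
Braking distance = v²/(2a) = 42.250 / 6.000 = 7.042 m.
Total stopping distance = 12.090 + 7.042 = 19.132 m, vs 30 m available — it stops with 30 − 19.132 = 10.868 m to spare.

Yes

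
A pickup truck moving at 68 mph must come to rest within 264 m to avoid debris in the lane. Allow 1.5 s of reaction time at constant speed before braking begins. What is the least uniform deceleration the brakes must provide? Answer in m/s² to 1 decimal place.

Required deceleration ≈ 2.1 m/s²

68 mph × 0.44704 = 30.3987 m/s.
Distance covered during reaction = 30.3987 × 1.5 = 45.598 m.
Distance available for braking: 264 − 45.598 = 218.402 m.
v² = 2a·d ⇒ a = v²/(2d) = 30.3987² / (2 × 218.402) = 924.081 / 436.804 = 2.1156 m/s².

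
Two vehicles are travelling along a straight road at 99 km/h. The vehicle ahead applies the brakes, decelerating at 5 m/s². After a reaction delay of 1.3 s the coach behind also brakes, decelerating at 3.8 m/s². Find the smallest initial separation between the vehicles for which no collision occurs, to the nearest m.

Minimum gap ≈ 60 m

99 km/h ÷ 3.6 = 27.5000 m/s.
Leader travels v²/(2a_L) = 756.250 / 10.000 = 75.625 m before stopping.
Follower covers v·t_r = 27.5000 × 1.3 = 35.750 m while reacting, then v²/(2a_F) = 756.250 / 7.600 = 99.507 m while braking, for a total of 35.750 + 99.507 = 135.257 m.
Since a_F ≤ a_L and the follower starts braking later, the follower is never slower than the leader, so the closest approach is when both have stopped.
Minimum gap = 135.257 − 75.625 = 59.632 m.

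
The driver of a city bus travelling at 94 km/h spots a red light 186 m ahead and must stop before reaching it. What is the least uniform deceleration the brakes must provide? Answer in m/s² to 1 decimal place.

94 km/h ÷ 3.6 = 26.1111 m/s.
v² = 2a·d ⇒ a = v²/(2d) = 26.1111² / (2 × 186.000) = 681.790 / 372.000 = 1.8328 m/s².

Required deceleration ≈ 1.8 m/s²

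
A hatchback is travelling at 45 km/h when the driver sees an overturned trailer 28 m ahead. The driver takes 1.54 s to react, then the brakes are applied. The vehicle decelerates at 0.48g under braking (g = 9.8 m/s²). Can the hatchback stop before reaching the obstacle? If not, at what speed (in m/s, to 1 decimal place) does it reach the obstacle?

No — it strikes the obstacle at 8.6 m/s

45 km/h ÷ 3.6 = 12.5000 m/s.
a = 0.48 × 9.8 = 4.704 m/s².
Reaction distance = 12.5000 × 1.54 = 19.250 m.
Braking distance needed to stop: v²/(2a) = 156.250 / 9.408 = 16.608 m, so total needed = 19.250 + 16.608 = 35.858 m > 28 m — it cannot stop.
Distance remaining when braking begins: 28 − 19.250 = 8.750 m.
v² = v₀² − 2a·d = 156.250 − 2 × 4.704 × 8.750 = 73.930 m²/s².
v = √73.930 = 8.598 m/s.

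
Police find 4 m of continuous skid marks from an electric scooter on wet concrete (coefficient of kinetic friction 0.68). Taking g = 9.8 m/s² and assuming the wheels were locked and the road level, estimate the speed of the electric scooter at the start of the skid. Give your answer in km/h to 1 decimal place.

Deceleration a = μg = 0.68 × 9.8 = 6.664 m/s².
v = √(2a·d) = √(2 × 6.664 × 4) = √53.312 = 7.3015 m/s.
= 7.3015 × 3.6 = 26.285 km/h.

Initial speed ≈ 26.3 km/h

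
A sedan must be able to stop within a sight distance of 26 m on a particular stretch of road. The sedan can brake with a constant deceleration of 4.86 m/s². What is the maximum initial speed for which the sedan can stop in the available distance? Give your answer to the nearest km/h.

v²/(2a) = d ⇒ v = √(2 × 4.860 × 26) = √252.72 = 15.8972 m/s.
15.8972 m/s × 3.6 = 57.230 km/h.

Maximum speed ≈ 57 km/h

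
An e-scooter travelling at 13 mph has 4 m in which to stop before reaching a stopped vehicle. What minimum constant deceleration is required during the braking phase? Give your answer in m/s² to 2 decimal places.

Required deceleration ≈ 4.22 m/s²

13 mph × 0.44704 = 5.8115 m/s.
v² = 2a·d ⇒ a = v²/(2d) = 5.8115² / (2 × 4.000) = 33.774 / 8.000 = 4.2218 m/s².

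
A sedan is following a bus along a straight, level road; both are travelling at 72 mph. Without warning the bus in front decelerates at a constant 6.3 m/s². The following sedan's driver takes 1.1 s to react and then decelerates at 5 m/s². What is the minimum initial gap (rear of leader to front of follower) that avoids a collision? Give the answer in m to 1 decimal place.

72 mph × 0.44704 = 32.1869 m/s.
Leader travels v²/(2a_L) = 1035.997 / 12.600 = 82.222 m before stopping.
Follower covers v·t_r = 32.1869 × 1.1 = 35.406 m while reacting, then v²/(2a_F) = 1035.997 / 10.000 = 103.600 m while braking, for a total of 35.406 + 103.600 = 139.006 m.
Since a_F ≤ a_L and the follower starts braking later, the follower is never slower than the leader, so the closest approach is when both have stopped.
Minimum gap = 139.006 − 82.222 = 56.784 m.

Minimum gap ≈ 56.8 m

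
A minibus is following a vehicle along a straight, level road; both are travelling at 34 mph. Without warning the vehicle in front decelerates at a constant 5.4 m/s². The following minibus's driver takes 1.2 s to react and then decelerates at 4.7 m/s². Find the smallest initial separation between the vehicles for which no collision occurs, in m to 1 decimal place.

Minimum gap ≈ 21.4 m

34 mph × 0.44704 = 15.1994 m/s.
Leader travels v²/(2a_L) = 231.022 / 10.800 = 21.391 m before stopping.
Follower covers v·t_r = 15.1994 × 1.2 = 18.239 m while reacting, then v²/(2a_F) = 231.022 / 9.400 = 24.577 m while braking, for a total of 18.239 + 24.577 = 42.816 m.
Since a_F ≤ a_L and the follower starts braking later, the follower is never slower than the leader, so the closest approach is when both have stopped.
Minimum gap = 42.816 − 21.391 = 21.425 m.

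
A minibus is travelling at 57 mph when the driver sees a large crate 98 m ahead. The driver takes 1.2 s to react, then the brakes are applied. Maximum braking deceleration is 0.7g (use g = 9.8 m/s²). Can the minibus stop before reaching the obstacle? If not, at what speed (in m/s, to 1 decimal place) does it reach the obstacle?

57 mph × 0.44704 = 25.4813 m/s.
a = 0.7 × 9.8 = 6.860 m/s².
Reaction distance = 25.4813 × 1.2 = 30.578 m.
Braking distance = v²/(2a) = 649.297 / 13.720 = 47.325 m.
Total stopping distance = 30.578 + 47.325 = 77.903 m, vs 98 m available — it stops with 98 − 77.903 = 20.097 m to spare.

Yes — it stops about 20.1 m short of the obstacle, so it never reaches it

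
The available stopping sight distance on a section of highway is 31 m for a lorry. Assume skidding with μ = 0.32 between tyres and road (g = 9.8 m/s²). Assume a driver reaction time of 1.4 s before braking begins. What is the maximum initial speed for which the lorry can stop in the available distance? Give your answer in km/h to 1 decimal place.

a = μg = 0.32 × 9.8 = 3.136 m/s².
Stopping distance: v·t_r + v²/(2a) = 31 with t_r = 1.4 s and a = 3.136 m/s².
So v² + 8.781 v − 194.43 = 0.
Positive root: v = −a·t_r + √((a·t_r)² + 2a·d) = −4.390 + √(19.272 + 194.43) = 10.2285 m/s.
10.2285 m/s × 3.6 = 36.823 km/h.

Maximum speed ≈ 36.8 km/h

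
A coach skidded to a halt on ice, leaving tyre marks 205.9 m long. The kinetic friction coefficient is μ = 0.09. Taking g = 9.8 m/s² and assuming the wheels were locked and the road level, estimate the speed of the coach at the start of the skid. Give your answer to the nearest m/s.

Deceleration a = μg = 0.09 × 9.8 = 0.882 m/s².
v = √(2a·d) = √(2 × 0.882 × 205.9) = √363.208 = 19.0580 m/s.

Initial speed ≈ 19 m/s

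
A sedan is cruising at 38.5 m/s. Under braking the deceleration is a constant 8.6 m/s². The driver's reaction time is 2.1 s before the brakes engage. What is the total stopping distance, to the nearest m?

Total stopping distance ≈ 167 m

Reaction distance = v·t_r = 38.5000 × 2.1 = 80.850 m.
Braking distance = v²/(2a) = 38.5000² / (2 × 8.600) = 1482.250 / 17.200 = 86.177 m.
Total = 80.850 + 86.177 = 167.027 m.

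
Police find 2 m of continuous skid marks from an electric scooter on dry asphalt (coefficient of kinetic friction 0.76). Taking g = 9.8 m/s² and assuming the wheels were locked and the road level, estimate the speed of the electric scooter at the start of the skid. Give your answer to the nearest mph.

Initial speed ≈ 12 mph

Deceleration a = μg = 0.76 × 9.8 = 7.448 m/s².
v = √(2a·d) = √(2 × 7.448 × 2) = √29.792 = 5.4582 m/s.
= 5.4582 ÷ 0.44704 = 12.210 mph.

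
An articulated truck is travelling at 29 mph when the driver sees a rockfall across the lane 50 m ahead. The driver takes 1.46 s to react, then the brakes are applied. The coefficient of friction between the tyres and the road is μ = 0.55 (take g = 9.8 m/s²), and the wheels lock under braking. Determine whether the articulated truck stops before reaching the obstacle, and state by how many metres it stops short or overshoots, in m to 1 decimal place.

Yes — it stops 15.5 m short of the obstacle

29 mph × 0.44704 = 12.9642 m/s.
a = μg = 0.55 × 9.8 = 5.390 m/s².
Reaction distance = 12.9642 × 1.46 = 18.928 m.
Braking distance = v²/(2a) = 168.070 / 10.780 = 15.591 m.
Total stopping distance = 18.928 + 15.591 = 34.519 m, vs 50 m available — it stops with 50 − 34.519 = 15.481 m to spare.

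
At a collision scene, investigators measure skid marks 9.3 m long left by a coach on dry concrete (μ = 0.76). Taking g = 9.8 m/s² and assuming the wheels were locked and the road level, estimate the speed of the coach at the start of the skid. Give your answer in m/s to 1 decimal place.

Initial speed ≈ 11.8 m/s

Deceleration a = μg = 0.76 × 9.8 = 7.448 m/s².
v = √(2a·d) = √(2 × 7.448 × 9.3) = √138.533 = 11.7700 m/s.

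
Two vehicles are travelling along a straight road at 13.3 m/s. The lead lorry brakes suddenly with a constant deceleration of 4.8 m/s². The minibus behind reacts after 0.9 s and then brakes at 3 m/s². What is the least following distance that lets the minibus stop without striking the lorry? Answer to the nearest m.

Leader travels v²/(2a_L) = 176.890 / 9.600 = 18.426 m before stopping.
Follower covers v·t_r = 13.3000 × 0.9 = 11.970 m while reacting, then v²/(2a_F) = 176.890 / 6.000 = 29.482 m while braking, for a total of 11.970 + 29.482 = 41.452 m.
Since a_F ≤ a_L and the follower starts braking later, the follower is never slower than the leader, so the closest approach is when both have stopped.
Minimum gap = 41.452 − 18.426 = 23.026 m.

Minimum gap ≈ 23 m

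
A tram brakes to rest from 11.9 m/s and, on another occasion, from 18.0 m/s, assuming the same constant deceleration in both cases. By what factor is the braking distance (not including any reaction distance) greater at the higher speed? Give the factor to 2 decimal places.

Braking distance d = v²/(2a), so with a fixed, d ∝ v².
Factor = (18.0/11.9)² = 1.5126² = 2.2880.

Factor ≈ 2.29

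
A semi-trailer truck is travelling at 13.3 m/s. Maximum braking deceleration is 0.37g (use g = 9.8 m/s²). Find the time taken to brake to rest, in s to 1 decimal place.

a = 0.37 × 9.8 = 3.626 m/s².
Braking time = v/a = 13.3000 / 3.626 = 3.668 s.

Braking time ≈ 3.7 s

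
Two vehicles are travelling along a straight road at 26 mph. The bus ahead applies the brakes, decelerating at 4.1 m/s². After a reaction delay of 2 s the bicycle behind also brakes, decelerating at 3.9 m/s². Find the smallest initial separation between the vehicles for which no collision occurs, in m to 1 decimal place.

Minimum gap ≈ 24.1 m

26 mph × 0.44704 = 11.6230 m/s.
Leader travels v²/(2a_L) = 135.094 / 8.200 = 16.475 m before stopping.
Follower covers v·t_r = 11.6230 × 2 = 23.246 m while reacting, then v²/(2a_F) = 135.094 / 7.800 = 17.320 m while braking, for a total of 23.246 + 17.320 = 40.566 m.
Since a_F ≤ a_L and the follower starts braking later, the follower is never slower than the leader, so the closest approach is when both have stopped.
Minimum gap = 40.566 − 16.475 = 24.091 m.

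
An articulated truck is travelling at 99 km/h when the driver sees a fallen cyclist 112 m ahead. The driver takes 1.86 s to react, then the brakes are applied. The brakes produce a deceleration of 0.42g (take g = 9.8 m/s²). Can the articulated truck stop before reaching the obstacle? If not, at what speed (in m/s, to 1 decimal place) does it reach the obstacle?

99 km/h ÷ 3.6 = 27.5000 m/s.
a = 0.42 × 9.8 = 4.116 m/s².
Reaction distance = 27.5000 × 1.86 = 51.150 m.
Braking distance needed to stop: v²/(2a) = 756.250 / 8.232 = 91.867 m, so total needed = 51.150 + 91.867 = 143.017 m > 112 m — it cannot stop.
Distance remaining when braking begins: 112 − 51.150 = 60.850 m.
v² = v₀² − 2a·d = 756.250 − 2 × 4.116 × 60.850 = 255.333 m²/s².
v = √255.333 = 15.979 m/s.

No — it strikes the obstacle at 16.0 m/s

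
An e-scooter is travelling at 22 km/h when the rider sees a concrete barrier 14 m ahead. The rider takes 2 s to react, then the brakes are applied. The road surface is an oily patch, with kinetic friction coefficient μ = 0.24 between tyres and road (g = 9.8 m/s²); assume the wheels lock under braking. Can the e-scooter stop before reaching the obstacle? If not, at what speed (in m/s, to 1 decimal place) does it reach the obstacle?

No — it strikes the obstacle at 5.4 m/s

22 km/h ÷ 3.6 = 6.1111 m/s.
a = μg = 0.24 × 9.8 = 2.352 m/s².
Reaction distance = 6.1111 × 2 = 12.222 m.
Braking distance needed to stop: v²/(2a) = 37.346 / 4.704 = 7.939 m, so total needed = 12.222 + 7.939 = 20.161 m > 14 m — it cannot stop.
Distance remaining when braking begins: 14 − 12.222 = 1.778 m.
v² = v₀² − 2a·d = 37.346 − 2 × 2.352 × 1.778 = 28.982 m²/s².
v = √28.982 = 5.383 m/s.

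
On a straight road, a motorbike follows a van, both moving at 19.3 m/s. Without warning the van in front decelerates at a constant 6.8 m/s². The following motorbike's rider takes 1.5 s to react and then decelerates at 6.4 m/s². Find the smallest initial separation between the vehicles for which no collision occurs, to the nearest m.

Minimum gap ≈ 31 m

Leader travels v²/(2a_L) = 372.490 / 13.600 = 27.389 m before stopping.
Follower covers v·t_r = 19.3000 × 1.5 = 28.950 m while reacting, then v²/(2a_F) = 372.490 / 12.800 = 29.101 m while braking, for a total of 28.950 + 29.101 = 58.051 m.
Since a_F ≤ a_L and the follower starts braking later, the follower is never slower than the leader, so the closest approach is when both have stopped.
Minimum gap = 58.051 − 27.389 = 30.662 m.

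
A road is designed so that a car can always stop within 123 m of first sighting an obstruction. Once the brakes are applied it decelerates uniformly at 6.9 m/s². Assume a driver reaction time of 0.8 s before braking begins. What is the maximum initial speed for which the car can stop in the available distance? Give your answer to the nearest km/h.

Maximum speed ≈ 130 km/h

Stopping distance: v·t_r + v²/(2a) = 123 with t_r = 0.8 s and a = 6.900 m/s².
So v² + 11.040 v − 1697.40 = 0.
Positive root: v = −a·t_r + √((a·t_r)² + 2a·d) = −5.520 + √(30.470 + 1697.40) = 36.0477 m/s.
36.0477 m/s × 3.6 = 129.772 km/h.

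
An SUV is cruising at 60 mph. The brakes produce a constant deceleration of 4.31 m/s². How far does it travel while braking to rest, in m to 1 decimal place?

60 mph × 0.44704 = 26.8224 m/s.
Braking distance = v²/(2a) = 26.8224² / (2 × 4.310) = 719.441 / 8.620 = 83.462 m.

Braking distance ≈ 83.5 m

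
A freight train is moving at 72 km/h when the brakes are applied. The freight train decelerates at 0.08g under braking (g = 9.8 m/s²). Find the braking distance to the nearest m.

72 km/h ÷ 3.6 = 20.0000 m/s.
a = 0.08 × 9.8 = 0.784 m/s².
Braking distance = v²/(2a) = 20.0000² / (2 × 0.784) = 400.000 / 1.568 = 255.102 m.

Braking distance ≈ 255 m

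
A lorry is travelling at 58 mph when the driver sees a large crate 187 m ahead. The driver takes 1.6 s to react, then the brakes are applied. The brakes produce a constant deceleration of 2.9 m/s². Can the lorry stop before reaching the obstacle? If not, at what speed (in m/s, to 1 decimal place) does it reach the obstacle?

Yes — it stops about 29.6 m short of the obstacle, so it never reaches it

58 mph × 0.44704 = 25.9283 m/s.
Reaction distance = 25.9283 × 1.6 = 41.485 m.
Braking distance = v²/(2a) = 672.277 / 5.800 = 115.910 m.
Total stopping distance = 41.485 + 115.910 = 157.395 m, vs 187 m available — it stops with 187 − 157.395 = 29.605 m to spare.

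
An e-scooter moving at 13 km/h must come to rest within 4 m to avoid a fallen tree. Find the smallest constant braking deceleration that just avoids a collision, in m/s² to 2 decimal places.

13 km/h ÷ 3.6 = 3.6111 m/s.
v² = 2a·d ⇒ a = v²/(2d) = 3.6111² / (2 × 4.000) = 13.040 / 8.000 = 1.6300 m/s².

Required deceleration ≈ 1.63 m/s²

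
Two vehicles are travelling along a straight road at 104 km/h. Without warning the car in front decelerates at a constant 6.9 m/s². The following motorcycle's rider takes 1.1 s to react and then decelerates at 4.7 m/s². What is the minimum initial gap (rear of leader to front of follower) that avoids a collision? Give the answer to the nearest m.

104 km/h ÷ 3.6 = 28.8889 m/s.
Leader travels v²/(2a_L) = 834.569 / 13.800 = 60.476 m before stopping.
Follower covers v·t_r = 28.8889 × 1.1 = 31.778 m while reacting, then v²/(2a_F) = 834.569 / 9.400 = 88.784 m while braking, for a total of 31.778 + 88.784 = 120.562 m.
Since a_F ≤ a_L and the follower starts braking later, the follower is never slower than the leader, so the closest approach is when both have stopped.
Minimum gap = 120.562 − 60.476 = 60.086 m.

Minimum gap ≈ 60 m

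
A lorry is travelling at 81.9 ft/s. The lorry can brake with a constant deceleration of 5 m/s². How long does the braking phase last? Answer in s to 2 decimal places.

81.9 ft/s × 0.3048 = 24.9631 m/s.
Braking time = v/a = 24.9631 / 5.000 = 4.993 s.

Braking time ≈ 4.99 s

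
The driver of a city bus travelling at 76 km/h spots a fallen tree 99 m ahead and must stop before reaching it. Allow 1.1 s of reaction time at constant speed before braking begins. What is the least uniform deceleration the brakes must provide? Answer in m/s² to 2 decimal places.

76 km/h ÷ 3.6 = 21.1111 m/s.
Distance covered during reaction = 21.1111 × 1.1 = 23.222 m.
Distance available for braking: 99 − 23.222 = 75.778 m.
v² = 2a·d ⇒ a = v²/(2d) = 21.1111² / (2 × 75.778) = 445.679 / 151.556 = 2.9407 m/s².

Required deceleration ≈ 2.94 m/s²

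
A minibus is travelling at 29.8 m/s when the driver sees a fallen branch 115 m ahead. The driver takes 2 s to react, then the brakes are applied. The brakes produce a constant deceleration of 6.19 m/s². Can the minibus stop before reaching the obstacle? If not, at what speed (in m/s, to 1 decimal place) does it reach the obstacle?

Reaction distance = 29.8000 × 2 = 59.600 m.
Braking distance needed to stop: v²/(2a) = 888.040 / 12.380 = 71.732 m, so total needed = 59.600 + 71.732 = 131.332 m > 115 m — it cannot stop.
Distance remaining when braking begins: 115 − 59.600 = 55.400 m.
v² = v₀² − 2a·d = 888.040 − 2 × 6.190 × 55.400 = 202.188 m²/s².
v = √202.188 = 14.219 m/s.

No — it strikes the obstacle at 14.2 m/s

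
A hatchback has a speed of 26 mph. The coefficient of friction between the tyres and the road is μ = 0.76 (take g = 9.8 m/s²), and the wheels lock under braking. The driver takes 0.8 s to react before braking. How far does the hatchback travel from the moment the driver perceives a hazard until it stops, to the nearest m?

Total stopping distance ≈ 18 m

26 mph × 0.44704 = 11.6230 m/s.
a = μg = 0.76 × 9.8 = 7.448 m/s².
Reaction distance = v·t_r = 11.6230 × 0.8 = 9.298 m.
Braking distance = v²/(2a) = 11.6230² / (2 × 7.448) = 135.094 / 14.896 = 9.069 m.
Total = 9.298 + 9.069 = 18.367 m.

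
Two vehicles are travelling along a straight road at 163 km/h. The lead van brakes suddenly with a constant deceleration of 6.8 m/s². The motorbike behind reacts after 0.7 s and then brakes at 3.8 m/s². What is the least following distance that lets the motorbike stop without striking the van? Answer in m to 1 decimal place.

163 km/h ÷ 3.6 = 45.2778 m/s.
Leader travels v²/(2a_L) = 2050.079 / 13.600 = 150.741 m before stopping.
Follower covers v·t_r = 45.2778 × 0.7 = 31.694 m while reacting, then v²/(2a_F) = 2050.079 / 7.600 = 269.747 m while braking, for a total of 31.694 + 269.747 = 301.441 m.
Since a_F ≤ a_L and the follower starts braking later, the follower is never slower than the leader, so the closest approach is when both have stopped.
Minimum gap = 301.441 − 150.741 = 150.700 m.

Minimum gap ≈ 150.7 m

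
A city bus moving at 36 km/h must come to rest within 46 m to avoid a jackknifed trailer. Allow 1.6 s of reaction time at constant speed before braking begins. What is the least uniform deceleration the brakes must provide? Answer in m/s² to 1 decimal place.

Required deceleration ≈ 1.7 m/s²

36 km/h ÷ 3.6 = 10.0000 m/s.
Distance covered during reaction = 10.0000 × 1.6 = 16.000 m.
Distance available for braking: 46 − 16.000 = 30.000 m.
v² = 2a·d ⇒ a = v²/(2d) = 10.0000² / (2 × 30.000) = 100.000 / 60.000 = 1.6667 m/s².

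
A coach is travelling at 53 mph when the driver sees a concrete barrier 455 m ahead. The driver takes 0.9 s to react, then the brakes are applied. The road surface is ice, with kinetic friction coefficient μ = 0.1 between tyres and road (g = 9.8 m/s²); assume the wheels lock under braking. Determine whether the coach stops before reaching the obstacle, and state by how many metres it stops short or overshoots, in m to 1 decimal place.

Yes — it stops 147.3 m short of the obstacle

53 mph × 0.44704 = 23.6931 m/s.
a = μg = 0.1 × 9.8 = 0.980 m/s².
Reaction distance = 23.6931 × 0.9 = 21.324 m.
Braking distance = v²/(2a) = 561.363 / 1.960 = 286.410 m.
Total stopping distance = 21.324 + 286.410 = 307.734 m, vs 455 m available — it stops with 455 − 307.734 = 147.266 m to spare.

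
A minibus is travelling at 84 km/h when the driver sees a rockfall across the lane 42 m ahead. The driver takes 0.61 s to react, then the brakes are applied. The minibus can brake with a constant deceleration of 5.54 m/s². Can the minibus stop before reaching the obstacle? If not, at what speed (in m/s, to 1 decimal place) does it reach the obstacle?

84 km/h ÷ 3.6 = 23.3333 m/s.
Reaction distance = 23.3333 × 0.61 = 14.233 m.
Braking distance needed to stop: v²/(2a) = 544.443 / 11.080 = 49.137 m, so total needed = 14.233 + 49.137 = 63.370 m > 42 m — it cannot stop.
Distance remaining when braking begins: 42 − 14.233 = 27.767 m.
v² = v₀² − 2a·d = 544.443 − 2 × 5.540 × 27.767 = 236.785 m²/s².
v = √236.785 = 15.388 m/s.

No — it strikes the obstacle at 15.4 m/s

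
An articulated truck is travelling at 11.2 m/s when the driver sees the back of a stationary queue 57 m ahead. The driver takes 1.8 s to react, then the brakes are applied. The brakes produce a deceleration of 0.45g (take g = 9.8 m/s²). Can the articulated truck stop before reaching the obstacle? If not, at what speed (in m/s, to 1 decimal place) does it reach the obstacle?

a = 0.45 × 9.8 = 4.410 m/s².
Reaction distance = 11.2000 × 1.8 = 20.160 m.
Braking distance = v²/(2a) = 125.440 / 8.820 = 14.222 m.
Total stopping distance = 20.160 + 14.222 = 34.382 m, vs 57 m available — it stops with 57 − 34.382 = 22.618 m to spare.

Yes — it stops about 22.6 m short of the obstacle, so it never reaches it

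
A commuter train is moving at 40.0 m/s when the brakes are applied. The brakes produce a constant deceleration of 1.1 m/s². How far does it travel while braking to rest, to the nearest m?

Braking distance ≈ 727 m

Braking distance = v²/(2a) = 40.0000² / (2 × 1.100) = 1600.000 / 2.200 = 727.273 m.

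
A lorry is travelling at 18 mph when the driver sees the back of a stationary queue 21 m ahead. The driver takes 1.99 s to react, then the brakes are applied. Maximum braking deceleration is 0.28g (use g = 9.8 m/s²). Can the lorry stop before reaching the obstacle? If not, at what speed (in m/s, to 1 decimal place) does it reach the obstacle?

18 mph × 0.44704 = 8.0467 m/s.
a = 0.28 × 9.8 = 2.744 m/s².
Reaction distance = 8.0467 × 1.99 = 16.013 m.
Braking distance needed to stop: v²/(2a) = 64.749 / 5.488 = 11.798 m, so total needed = 16.013 + 11.798 = 27.811 m > 21 m — it cannot stop.
Distance remaining when braking begins: 21 − 16.013 = 4.987 m.
v² = v₀² − 2a·d = 64.749 − 2 × 2.744 × 4.987 = 37.380 m²/s².
v = √37.380 = 6.114 m/s.

No — it strikes the obstacle at 6.1 m/s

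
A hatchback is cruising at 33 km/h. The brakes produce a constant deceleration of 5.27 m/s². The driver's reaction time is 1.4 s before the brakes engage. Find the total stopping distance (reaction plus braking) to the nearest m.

Total stopping distance ≈ 21 m

33 km/h ÷ 3.6 = 9.1667 m/s.
Reaction distance = v·t_r = 9.1667 × 1.4 = 12.833 m.
Braking distance = v²/(2a) = 9.1667² / (2 × 5.270) = 84.028 / 10.540 = 7.972 m.
Total = 12.833 + 7.972 = 20.805 m.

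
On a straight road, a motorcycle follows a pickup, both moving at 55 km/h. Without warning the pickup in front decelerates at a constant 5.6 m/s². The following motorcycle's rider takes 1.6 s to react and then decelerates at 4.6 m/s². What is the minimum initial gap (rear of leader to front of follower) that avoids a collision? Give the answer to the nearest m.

55 km/h ÷ 3.6 = 15.2778 m/s.
Leader travels v²/(2a_L) = 233.411 / 11.200 = 20.840 m before stopping.
Follower covers v·t_r = 15.2778 × 1.6 = 24.444 m while reacting, then v²/(2a_F) = 233.411 / 9.200 = 25.371 m while braking, for a total of 24.444 + 25.371 = 49.815 m.
Since a_F ≤ a_L and the follower starts braking later, the follower is never slower than the leader, so the closest approach is when both have stopped.
Minimum gap = 49.815 − 20.840 = 28.975 m.

Minimum gap ≈ 29 m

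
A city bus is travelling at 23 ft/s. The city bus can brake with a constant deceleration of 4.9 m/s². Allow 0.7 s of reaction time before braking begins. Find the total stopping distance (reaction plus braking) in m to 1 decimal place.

23 ft/s × 0.3048 = 7.0104 m/s.
Reaction distance = v·t_r = 7.0104 × 0.7 = 4.907 m.
Braking distance = v²/(2a) = 7.0104² / (2 × 4.900) = 49.146 / 9.800 = 5.015 m.
Total = 4.907 + 5.015 = 9.922 m.

Total stopping distance ≈ 9.9 m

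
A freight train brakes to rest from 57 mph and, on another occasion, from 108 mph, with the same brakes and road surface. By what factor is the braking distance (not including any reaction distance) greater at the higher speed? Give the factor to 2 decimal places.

Braking distance d = v²/(2a), so with a fixed, d ∝ v².
Factor = (108/57)² = 1.8947² = 3.5899.

Factor ≈ 3.59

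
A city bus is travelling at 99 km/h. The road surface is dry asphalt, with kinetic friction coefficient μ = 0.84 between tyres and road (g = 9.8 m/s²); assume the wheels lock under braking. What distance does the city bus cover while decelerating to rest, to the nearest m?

Braking distance ≈ 46 m

99 km/h ÷ 3.6 = 27.5000 m/s.
a = μg = 0.84 × 9.8 = 8.232 m/s².
Braking distance = v²/(2a) = 27.5000² / (2 × 8.232) = 756.250 / 16.464 = 45.934 m.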